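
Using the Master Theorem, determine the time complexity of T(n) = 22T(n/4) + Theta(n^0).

Master Theorem for T(n) = 22T(n/4) + O(n^0):

a = 22, b = 4, c = 0
log_b(a) = log_4(22) = 2.2297

Case 1: c = 0 < log_4(22) = 2.2297
T(n) = O(n^(log_4 22))

For T(n) = 22T(n/4) + O(n^0): log_4(22) = 2.2297. This is Case 1 of the Master Theorem (c < log_b(a), work dominated by leaves), giving O(n^(log_4 22)).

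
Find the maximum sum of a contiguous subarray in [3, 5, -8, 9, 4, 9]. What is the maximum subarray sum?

Using Kadane's algorithm on [3, 5, -8, 9, 4, 9]:

Scanning through the array:
Position 1 (value 5): max_ending_here = 8, max_so_far = 8
Position 2 (value -8): max_ending_here = 0, max_so_far = 8
Position 3 (value 9): max_ending_here = 9, max_so_far = 9
Position 4 (value 4): max_ending_here = 13, max_so_far = 13
Position 5 (value 9): max_ending_here = 22, max_so_far = 22

Maximum subarray: [3, 5, -8, 9, 4, 9]
Maximum sum: 22

The maximum subarray is [3, 5, -8, 9, 4, 9] with sum 22. This subarray runs from index 0 to index 5.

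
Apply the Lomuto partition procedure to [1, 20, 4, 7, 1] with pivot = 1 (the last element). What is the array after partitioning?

Lomuto partition with pivot = 1:

Initial array: [1, 20, 4, 7, 1]

arr[0]=1 <= 1: swap with position 0, array becomes [1, 20, 4, 7, 1]
arr[1]=20 > 1: no swap
arr[2]=4 > 1: no swap
arr[3]=7 > 1: no swap

Place pivot at position 1: [1, 1, 4, 7, 20]
Pivot position: 1

After partitioning with pivot 1, the array becomes [1, 1, 4, 7, 20]. The pivot is placed at index 1. All elements to the left of the pivot are <= 1, and all elements to the right are > 1.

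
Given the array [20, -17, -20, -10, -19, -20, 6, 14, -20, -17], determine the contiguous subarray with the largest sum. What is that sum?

Using Kadane's algorithm on [20, -17, -20, -10, -19, -20, 6, 14, -20, -17]:

Scanning through the array:
Position 1 (value -17): max_ending_here = 3, max_so_far = 20
Position 2 (value -20): max_ending_here = -17, max_so_far = 20
Position 3 (value -10): max_ending_here = -10, max_so_far = 20
Position 4 (value -19): max_ending_here = -19, max_so_far = 20
Position 5 (value -20): max_ending_here = -20, max_so_far = 20
Position 6 (value 6): max_ending_here = 6, max_so_far = 20
Position 7 (value 14): max_ending_here = 20, max_so_far = 20
Position 8 (value -20): max_ending_here = 0, max_so_far = 20
Position 9 (value -17): max_ending_here = -17, max_so_far = 20

Maximum subarray: [20]
Maximum sum: 20

The maximum subarray is [20] with sum 20. This subarray runs from index 0 to index 0.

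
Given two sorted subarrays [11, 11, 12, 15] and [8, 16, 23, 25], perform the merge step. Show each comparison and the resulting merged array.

Merging process:

Compare 11 vs 8: take 8 from right. Merged: [8]
Compare 11 vs 16: take 11 from left. Merged: [8, 11]
Compare 11 vs 16: take 11 from left. Merged: [8, 11, 11]
Compare 12 vs 16: take 12 from left. Merged: [8, 11, 11, 12]
Compare 15 vs 16: take 15 from left. Merged: [8, 11, 11, 12, 15]
Append remaining from right: [16, 23, 25]. Merged: [8, 11, 11, 12, 15, 16, 23, 25]

Final merged array: [8, 11, 11, 12, 15, 16, 23, 25]
Total comparisons: 5

The merged array is [8, 11, 11, 12, 15, 16, 23, 25], requiring 5 comparisons. The merge step runs in O(n) time where n is the total number of elements.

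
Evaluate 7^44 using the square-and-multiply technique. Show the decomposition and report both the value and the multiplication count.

Computing 7^44 by squaring (build up from 7^1; each line after the first costs one multiplication):

7^1 = 7
7^2 = (7^1)^2 = 7^2 = 49
7^4 = (7^2)^2 = 49^2 = 2401
7^5 = 7 * 7^4 = 7 * 2401 = 16807
7^10 = (7^5)^2 = 16807^2 = 282475249
7^11 = 7 * 7^10 = 7 * 282475249 = 1977326743
7^22 = (7^11)^2 = 1977326743^2 = 3909821048582988049
7^44 = (7^22)^2 = 3909821048582988049^2 = 15286700631942576193765185769276826401

Result: 15286700631942576193765185769276826401
Multiplications needed: 7 (7 lines after 7^1)

7^44 = 15286700631942576193765185769276826401. Using exponentiation by squaring, this requires 7 multiplications. The key idea: if the exponent is even, square the half-power; if odd, multiply by the base once.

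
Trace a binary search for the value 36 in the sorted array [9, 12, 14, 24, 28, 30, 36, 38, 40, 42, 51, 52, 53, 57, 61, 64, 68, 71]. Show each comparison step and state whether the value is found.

Binary search for 36 in [9, 12, 14, 24, 28, 30, 36, 38, 40, 42, 51, 52, 53, 57, 61, 64, 68, 71]:

lo=0, hi=17, mid=8, arr[mid]=40 -> 40 > 36, search left half
lo=0, hi=7, mid=3, arr[mid]=24 -> 24 < 36, search right half
lo=4, hi=7, mid=5, arr[mid]=30 -> 30 < 36, search right half
lo=6, hi=7, mid=6, arr[mid]=36 -> Found target at index 6!

Binary search finds 36 at index 6 after 4 comparisons. The search repeatedly halves the search space by comparing with the middle element.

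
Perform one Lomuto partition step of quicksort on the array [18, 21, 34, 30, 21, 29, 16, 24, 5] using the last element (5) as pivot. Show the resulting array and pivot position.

Lomuto partition with pivot = 5:

Initial array: [18, 21, 34, 30, 21, 29, 16, 24, 5]

arr[0]=18 > 5: no swap
arr[1]=21 > 5: no swap
arr[2]=34 > 5: no swap
arr[3]=30 > 5: no swap
arr[4]=21 > 5: no swap
arr[5]=29 > 5: no swap
arr[6]=16 > 5: no swap
arr[7]=24 > 5: no swap

Place pivot at position 0: [5, 21, 34, 30, 21, 29, 16, 24, 18]
Pivot position: 0

After partitioning with pivot 5, the array becomes [5, 21, 34, 30, 21, 29, 16, 24, 18]. The pivot is placed at index 0. All elements to the left of the pivot are <= 5, and all elements to the right are > 5.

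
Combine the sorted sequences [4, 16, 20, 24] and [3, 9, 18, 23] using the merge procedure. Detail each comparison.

Merging process:

Compare 4 vs 3: take 3 from right. Merged: [3]
Compare 4 vs 9: take 4 from left. Merged: [3, 4]
Compare 16 vs 9: take 9 from right. Merged: [3, 4, 9]
Compare 16 vs 18: take 16 from left. Merged: [3, 4, 9, 16]
Compare 20 vs 18: take 18 from right. Merged: [3, 4, 9, 16, 18]
Compare 20 vs 23: take 20 from left. Merged: [3, 4, 9, 16, 18, 20]
Compare 24 vs 23: take 23 from right. Merged: [3, 4, 9, 16, 18, 20, 23]
Append remaining from left: [24]. Merged: [3, 4, 9, 16, 18, 20, 23, 24]

Final merged array: [3, 4, 9, 16, 18, 20, 23, 24]
Total comparisons: 7

The merged array is [3, 4, 9, 16, 18, 20, 23, 24], requiring 7 comparisons. The merge step runs in O(n) time where n is the total number of elements.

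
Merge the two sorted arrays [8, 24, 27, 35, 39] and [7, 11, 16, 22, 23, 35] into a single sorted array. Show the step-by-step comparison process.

Merging process:

Compare 8 vs 7: take 7 from right. Merged: [7]
Compare 8 vs 11: take 8 from left. Merged: [7, 8]
Compare 24 vs 11: take 11 from right. Merged: [7, 8, 11]
Compare 24 vs 16: take 16 from right. Merged: [7, 8, 11, 16]
Compare 24 vs 22: take 22 from right. Merged: [7, 8, 11, 16, 22]
Compare 24 vs 23: take 23 from right. Merged: [7, 8, 11, 16, 22, 23]
Compare 24 vs 35: take 24 from left. Merged: [7, 8, 11, 16, 22, 23, 24]
Compare 27 vs 35: take 27 from left. Merged: [7, 8, 11, 16, 22, 23, 24, 27]
Compare 35 vs 35: take 35 from left. Merged: [7, 8, 11, 16, 22, 23, 24, 27, 35]
Compare 39 vs 35: take 35 from right. Merged: [7, 8, 11, 16, 22, 23, 24, 27, 35, 35]
Append remaining from left: [39]. Merged: [7, 8, 11, 16, 22, 23, 24, 27, 35, 35, 39]

Final merged array: [7, 8, 11, 16, 22, 23, 24, 27, 35, 35, 39]
Total comparisons: 10

The merged array is [7, 8, 11, 16, 22, 23, 24, 27, 35, 35, 39], requiring 10 comparisons. The merge step runs in O(n) time where n is the total number of elements.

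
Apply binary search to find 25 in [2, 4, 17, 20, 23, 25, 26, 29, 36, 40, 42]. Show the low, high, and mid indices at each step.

Binary search for 25 in [2, 4, 17, 20, 23, 25, 26, 29, 36, 40, 42]:

lo=0, hi=10, mid=5, arr[mid]=25 -> Found target at index 5!

Binary search finds 25 at index 5 after 1 comparisons. The search repeatedly halves the search space by comparing with the middle element.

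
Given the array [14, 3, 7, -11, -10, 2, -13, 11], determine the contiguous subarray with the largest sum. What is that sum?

Using Kadane's algorithm on [14, 3, 7, -11, -10, 2, -13, 11]:

Scanning through the array:
Position 1 (value 3): max_ending_here = 17, max_so_far = 17
Position 2 (value 7): max_ending_here = 24, max_so_far = 24
Position 3 (value -11): max_ending_here = 13, max_so_far = 24
Position 4 (value -10): max_ending_here = 3, max_so_far = 24
Position 5 (value 2): max_ending_here = 5, max_so_far = 24
Position 6 (value -13): max_ending_here = -8, max_so_far = 24
Position 7 (value 11): max_ending_here = 11, max_so_far = 24

Maximum subarray: [14, 3, 7]
Maximum sum: 24

The maximum subarray is [14, 3, 7] with sum 24. This subarray runs from index 0 to index 2.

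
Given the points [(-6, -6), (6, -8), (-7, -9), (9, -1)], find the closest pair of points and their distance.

Computing all pairwise distances among 4 points:

d((-6, -6), (6, -8)) = 12.1655
d((-6, -6), (-7, -9)) = 3.1623 <-- minimum
d((-6, -6), (9, -1)) = 15.8114
d((6, -8), (-7, -9)) = 13.0384
d((6, -8), (9, -1)) = 7.6158
d((-7, -9), (9, -1)) = 17.8885

Closest pair: (-6, -6) and (-7, -9) with distance 3.1623

The closest pair is (-6, -6) and (-7, -9) with Euclidean distance 3.1623. For 4 points, brute-force pairwise comparison is shown above. For large n, the divide-and-conquer algorithm (sort by x, recurse on halves, check the dividing strip) achieves O(n log n).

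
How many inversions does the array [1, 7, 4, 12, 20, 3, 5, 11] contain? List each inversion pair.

Finding inversions in [1, 7, 4, 12, 20, 3, 5, 11]:

(1, 2): arr[1]=7 > arr[2]=4
(1, 5): arr[1]=7 > arr[5]=3
(1, 6): arr[1]=7 > arr[6]=5
(2, 5): arr[2]=4 > arr[5]=3
(3, 5): arr[3]=12 > arr[5]=3
(3, 6): arr[3]=12 > arr[6]=5
(3, 7): arr[3]=12 > arr[7]=11
(4, 5): arr[4]=20 > arr[5]=3
(4, 6): arr[4]=20 > arr[6]=5
(4, 7): arr[4]=20 > arr[7]=11

Total inversions: 10

The array has 10 inversion(s): (1,2), (1,5), (1,6), (2,5), (3,5), (3,6), (3,7), (4,5), (4,6), (4,7). Each pair (i,j) satisfies i < j and arr[i] > arr[j].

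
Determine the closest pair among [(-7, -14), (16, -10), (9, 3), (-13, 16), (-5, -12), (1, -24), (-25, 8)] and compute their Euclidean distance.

Computing all pairwise distances among 7 points:

d((-7, -14), (16, -10)) = 23.3452
d((-7, -14), (9, 3)) = 23.3452
d((-7, -14), (-13, 16)) = 30.5941
d((-7, -14), (-5, -12)) = 2.8284 <-- minimum
d((-7, -14), (1, -24)) = 12.8062
d((-7, -14), (-25, 8)) = 28.4253
d((16, -10), (9, 3)) = 14.7648
d((16, -10), (-13, 16)) = 38.9487
d((16, -10), (-5, -12)) = 21.095
d((16, -10), (1, -24)) = 20.5183
d((16, -10), (-25, 8)) = 44.7772
d((9, 3), (-13, 16)) = 25.5539
d((9, 3), (-5, -12)) = 20.5183
d((9, 3), (1, -24)) = 28.1603
d((9, 3), (-25, 8)) = 34.3657
d((-13, 16), (-5, -12)) = 29.1204
d((-13, 16), (1, -24)) = 42.3792
d((-13, 16), (-25, 8)) = 14.4222
d((-5, -12), (1, -24)) = 13.4164
d((-5, -12), (-25, 8)) = 28.2843
d((1, -24), (-25, 8)) = 41.2311

Closest pair: (-7, -14) and (-5, -12) with distance 2.8284

The closest pair is (-7, -14) and (-5, -12) with Euclidean distance 2.8284. For 7 points, brute-force pairwise comparison is shown above. For large n, the divide-and-conquer algorithm (sort by x, recurse on halves, check the dividing strip) achieves O(n log n).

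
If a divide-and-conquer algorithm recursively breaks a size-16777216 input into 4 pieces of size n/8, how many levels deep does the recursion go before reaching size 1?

For divide and conquer with division factor 8:

Problem sizes at each level:
Level 0: 16777216
Level 1: 2097152
Level 2: 262144
Level 3: 32768
Level 4: 4096
Level 5: 512
Level 6: 64
Level 7: 8
Level 8: 1

The root is level 0 and the size-1 base case is level 8 (the tree spans levels 0 through 8, i.e. 9 levels counting the root), so the depth is the number of divisions: log_8(16777216) = 8

The recursion tree depth is log_8(16777216) = 8. At each level, the problem size is divided by 8, so it takes 8 divisions to reduce to a base case of size 1. The algorithm makes 4 recursive calls at each level.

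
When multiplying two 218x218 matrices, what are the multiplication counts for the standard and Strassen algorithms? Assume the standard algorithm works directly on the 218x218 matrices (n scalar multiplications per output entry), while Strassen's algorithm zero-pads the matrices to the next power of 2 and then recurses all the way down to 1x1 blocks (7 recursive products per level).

Matrix multiplication for 218x218 matrices:

Strassen's algorithm requires power-of-2 dimensions. Pad 218x218 to 256x256 (next power of 2).

Standard algorithm: 218^3 = 10360232 multiplications
Strassen's algorithm: 7^(log2(256)) = 7^8 = 5764801 multiplications
Savings: 10360232 - 5764801 = 4595431 multiplications

Standard: 10360232 multiplications (218^3). Strassen: 5764801 multiplications (7^8, after padding to 256x256). Strassen reduces 8 recursive multiplications to 7 at each level.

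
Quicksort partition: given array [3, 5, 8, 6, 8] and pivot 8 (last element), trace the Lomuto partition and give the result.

Lomuto partition with pivot = 8:

Initial array: [3, 5, 8, 6, 8]

arr[0]=3 <= 8: swap with position 0, array becomes [3, 5, 8, 6, 8]
arr[1]=5 <= 8: swap with position 1, array becomes [3, 5, 8, 6, 8]
arr[2]=8 <= 8: swap with position 2, array becomes [3, 5, 8, 6, 8]
arr[3]=6 <= 8: swap with position 3, array becomes [3, 5, 8, 6, 8]

Place pivot at position 4: [3, 5, 8, 6, 8]
Pivot position: 4

After partitioning with pivot 8, the array becomes [3, 5, 8, 6, 8]. The pivot is placed at index 4. All elements to the left of the pivot are <= 8, and all elements to the right are > 8.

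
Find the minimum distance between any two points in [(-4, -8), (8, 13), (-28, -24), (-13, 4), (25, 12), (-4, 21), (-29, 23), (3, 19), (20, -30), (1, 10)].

Computing all pairwise distances among 10 points:

d((-4, -8), (8, 13)) = 24.1868
d((-4, -8), (-28, -24)) = 28.8444
d((-4, -8), (-13, 4)) = 15.0
d((-4, -8), (25, 12)) = 35.2278
d((-4, -8), (-4, 21)) = 29.0
d((-4, -8), (-29, 23)) = 39.8246
d((-4, -8), (3, 19)) = 27.8927
d((-4, -8), (20, -30)) = 32.5576
d((-4, -8), (1, 10)) = 18.6815
d((8, 13), (-28, -24)) = 51.6236
d((8, 13), (-13, 4)) = 22.8473
d((8, 13), (25, 12)) = 17.0294
d((8, 13), (-4, 21)) = 14.4222
d((8, 13), (-29, 23)) = 38.3275
d((8, 13), (3, 19)) = 7.8102
d((8, 13), (20, -30)) = 44.643
d((8, 13), (1, 10)) = 7.6158
d((-28, -24), (-13, 4)) = 31.7648
d((-28, -24), (25, 12)) = 64.0703
d((-28, -24), (-4, 21)) = 51.0
d((-28, -24), (-29, 23)) = 47.0106
d((-28, -24), (3, 19)) = 53.0094
d((-28, -24), (20, -30)) = 48.3735
d((-28, -24), (1, 10)) = 44.6878
d((-13, 4), (25, 12)) = 38.833
d((-13, 4), (-4, 21)) = 19.2354
d((-13, 4), (-29, 23)) = 24.8395
d((-13, 4), (3, 19)) = 21.9317
d((-13, 4), (20, -30)) = 47.3814
d((-13, 4), (1, 10)) = 15.2315
d((25, 12), (-4, 21)) = 30.3645
d((25, 12), (-29, 23)) = 55.109
d((25, 12), (3, 19)) = 23.0868
d((25, 12), (20, -30)) = 42.2966
d((25, 12), (1, 10)) = 24.0832
d((-4, 21), (-29, 23)) = 25.0799
d((-4, 21), (3, 19)) = 7.2801 <-- minimum
d((-4, 21), (20, -30)) = 56.3649
d((-4, 21), (1, 10)) = 12.083
d((-29, 23), (3, 19)) = 32.249
d((-29, 23), (20, -30)) = 72.1803
d((-29, 23), (1, 10)) = 32.6956
d((3, 19), (20, -30)) = 51.8652
d((3, 19), (1, 10)) = 9.2195
d((20, -30), (1, 10)) = 44.2832

Closest pair: (-4, 21) and (3, 19) with distance 7.2801

The closest pair is (-4, 21) and (3, 19) with Euclidean distance 7.2801. For 10 points, brute-force pairwise comparison is shown above. For large n, the divide-and-conquer algorithm (sort by x, recurse on halves, check the dividing strip) achieves O(n log n).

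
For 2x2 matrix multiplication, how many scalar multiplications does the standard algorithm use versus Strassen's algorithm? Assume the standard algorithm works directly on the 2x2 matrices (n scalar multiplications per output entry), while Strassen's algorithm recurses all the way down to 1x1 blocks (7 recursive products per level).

Matrix multiplication for 2x2 matrices:

Standard algorithm: 2^3 = 8 multiplications
Strassen's algorithm: 7^(log2(2)) = 7^1 = 7 multiplications
Savings: 8 - 7 = 1 multiplications

Standard: 8 multiplications (2^3). Strassen: 7 multiplications (7^1). Strassen reduces 8 recursive multiplications to 7 at each level.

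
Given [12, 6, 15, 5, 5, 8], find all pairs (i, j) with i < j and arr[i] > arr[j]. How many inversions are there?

Finding inversions in [12, 6, 15, 5, 5, 8]:

(0, 1): arr[0]=12 > arr[1]=6
(0, 3): arr[0]=12 > arr[3]=5
(0, 4): arr[0]=12 > arr[4]=5
(0, 5): arr[0]=12 > arr[5]=8
(1, 3): arr[1]=6 > arr[3]=5
(1, 4): arr[1]=6 > arr[4]=5
(2, 3): arr[2]=15 > arr[3]=5
(2, 4): arr[2]=15 > arr[4]=5
(2, 5): arr[2]=15 > arr[5]=8

Total inversions: 9

The array has 9 inversion(s): (0,1), (0,3), (0,4), (0,5), (1,3), (1,4), (2,3), (2,4), (2,5). Each pair (i,j) satisfies i < j and arr[i] > arr[j].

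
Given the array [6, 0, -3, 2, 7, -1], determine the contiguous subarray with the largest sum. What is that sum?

Using Kadane's algorithm on [6, 0, -3, 2, 7, -1]:

Scanning through the array:
Position 1 (value 0): max_ending_here = 6, max_so_far = 6
Position 2 (value -3): max_ending_here = 3, max_so_far = 6
Position 3 (value 2): max_ending_here = 5, max_so_far = 6
Position 4 (value 7): max_ending_here = 12, max_so_far = 12
Position 5 (value -1): max_ending_here = 11, max_so_far = 12

Maximum subarray: [6, 0, -3, 2, 7]
Maximum sum: 12

The maximum subarray is [6, 0, -3, 2, 7] with sum 12. This subarray runs from index 0 to index 4.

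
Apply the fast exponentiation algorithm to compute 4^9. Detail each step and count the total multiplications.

Computing 4^9 by squaring (build up from 4^1; each line after the first costs one multiplication):

4^1 = 4
4^2 = (4^1)^2 = 4^2 = 16
4^4 = (4^2)^2 = 16^2 = 256
4^8 = (4^4)^2 = 256^2 = 65536
4^9 = 4 * 4^8 = 4 * 65536 = 262144

Result: 262144
Multiplications needed: 4 (4 lines after 4^1)

4^9 = 262144. Using exponentiation by squaring, this requires 4 multiplications. The key idea: if the exponent is even, square the half-power; if odd, multiply by the base once.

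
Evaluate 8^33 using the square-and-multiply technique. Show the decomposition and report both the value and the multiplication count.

Computing 8^33 by squaring (build up from 8^1; each line after the first costs one multiplication):

8^1 = 8
8^2 = (8^1)^2 = 8^2 = 64
8^4 = (8^2)^2 = 64^2 = 4096
8^8 = (8^4)^2 = 4096^2 = 16777216
8^16 = (8^8)^2 = 16777216^2 = 281474976710656
8^32 = (8^16)^2 = 281474976710656^2 = 79228162514264337593543950336
8^33 = 8 * 8^32 = 8 * 79228162514264337593543950336 = 633825300114114700748351602688

Result: 633825300114114700748351602688
Multiplications needed: 6 (6 lines after 8^1)

8^33 = 633825300114114700748351602688. Using exponentiation by squaring, this requires 6 multiplications. The key idea: if the exponent is even, square the half-power; if odd, multiply by the base once.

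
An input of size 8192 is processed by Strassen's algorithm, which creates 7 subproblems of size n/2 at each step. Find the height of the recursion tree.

For divide and conquer with division factor 2:

Problem sizes at each level:
Level 0: 8192
Level 1: 4096
Level 2: 2048
Level 3: 1024
Level 4: 512
Level 5: 256
Level 6: 128
Level 7: 64
Level 8: 32
Level 9: 16
Level 10: 8
Level 11: 4
Level 12: 2
Level 13: 1

The root is level 0 and the size-1 base case is level 13 (the tree spans levels 0 through 13, i.e. 14 levels counting the root), so the depth is the number of divisions: log_2(8192) = 13

The recursion tree depth is log_2(8192) = 13. At each level, the problem size is divided by 2, so it takes 13 divisions to reduce to a base case of size 1. The algorithm makes 7 recursive calls at each level.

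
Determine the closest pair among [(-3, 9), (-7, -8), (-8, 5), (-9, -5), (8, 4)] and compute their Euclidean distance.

Computing all pairwise distances among 5 points:

d((-3, 9), (-7, -8)) = 17.4642
d((-3, 9), (-8, 5)) = 6.4031
d((-3, 9), (-9, -5)) = 15.2315
d((-3, 9), (8, 4)) = 12.083
d((-7, -8), (-8, 5)) = 13.0384
d((-7, -8), (-9, -5)) = 3.6056 <-- minimum
d((-7, -8), (8, 4)) = 19.2094
d((-8, 5), (-9, -5)) = 10.0499
d((-8, 5), (8, 4)) = 16.0312
d((-9, -5), (8, 4)) = 19.2354

Closest pair: (-7, -8) and (-9, -5) with distance 3.6056

The closest pair is (-7, -8) and (-9, -5) with Euclidean distance 3.6056. For 5 points, brute-force pairwise comparison is shown above. For large n, the divide-and-conquer algorithm (sort by x, recurse on halves, check the dividing strip) achieves O(n log n).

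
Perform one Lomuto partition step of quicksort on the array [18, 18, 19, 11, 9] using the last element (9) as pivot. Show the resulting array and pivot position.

Lomuto partition with pivot = 9:

Initial array: [18, 18, 19, 11, 9]

arr[0]=18 > 9: no swap
arr[1]=18 > 9: no swap
arr[2]=19 > 9: no swap
arr[3]=11 > 9: no swap

Place pivot at position 0: [9, 18, 19, 11, 18]
Pivot position: 0

After partitioning with pivot 9, the array becomes [9, 18, 19, 11, 18]. The pivot is placed at index 0. All elements to the left of the pivot are <= 9, and all elements to the right are > 9.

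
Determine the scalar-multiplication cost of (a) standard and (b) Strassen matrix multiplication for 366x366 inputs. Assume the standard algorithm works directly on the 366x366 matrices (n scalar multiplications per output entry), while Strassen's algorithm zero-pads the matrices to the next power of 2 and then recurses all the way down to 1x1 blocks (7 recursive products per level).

Matrix multiplication for 366x366 matrices:

Strassen's algorithm requires power-of-2 dimensions. Pad 366x366 to 512x512 (next power of 2).

Standard algorithm: 366^3 = 49027896 multiplications
Strassen's algorithm: 7^(log2(512)) = 7^9 = 40353607 multiplications
Savings: 49027896 - 40353607 = 8674289 multiplications

Standard: 49027896 multiplications (366^3). Strassen: 40353607 multiplications (7^9, after padding to 512x512). Strassen reduces 8 recursive multiplications to 7 at each level.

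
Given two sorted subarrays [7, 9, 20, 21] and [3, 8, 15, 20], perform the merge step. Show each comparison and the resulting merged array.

Merging process:

Compare 7 vs 3: take 3 from right. Merged: [3]
Compare 7 vs 8: take 7 from left. Merged: [3, 7]
Compare 9 vs 8: take 8 from right. Merged: [3, 7, 8]
Compare 9 vs 15: take 9 from left. Merged: [3, 7, 8, 9]
Compare 20 vs 15: take 15 from right. Merged: [3, 7, 8, 9, 15]
Compare 20 vs 20: take 20 from left. Merged: [3, 7, 8, 9, 15, 20]
Compare 21 vs 20: take 20 from right. Merged: [3, 7, 8, 9, 15, 20, 20]
Append remaining from left: [21]. Merged: [3, 7, 8, 9, 15, 20, 20, 21]

Final merged array: [3, 7, 8, 9, 15, 20, 20, 21]
Total comparisons: 7

The merged array is [3, 7, 8, 9, 15, 20, 20, 21], requiring 7 comparisons. The merge step runs in O(n) time where n is the total number of elements.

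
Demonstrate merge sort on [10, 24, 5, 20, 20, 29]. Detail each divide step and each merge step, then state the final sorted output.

Merge sort trace:

Split: [10, 24, 5, 20, 20, 29] -> [10, 24, 5] and [20, 20, 29]
  Split: [10, 24, 5] -> [10] and [24, 5]
    Split: [24, 5] -> [24] and [5]
    Merge: [24] + [5] -> [5, 24]
  Merge: [10] + [5, 24] -> [5, 10, 24]
  Split: [20, 20, 29] -> [20] and [20, 29]
    Split: [20, 29] -> [20] and [29]
    Merge: [20] + [29] -> [20, 29]
  Merge: [20] + [20, 29] -> [20, 20, 29]
Merge: [5, 10, 24] + [20, 20, 29] -> [5, 10, 20, 20, 24, 29]

Final sorted array: [5, 10, 20, 20, 24, 29]

The merge sort proceeds by recursively splitting the array and merging sorted halves.
After all merges, the sorted array is [5, 10, 20, 20, 24, 29].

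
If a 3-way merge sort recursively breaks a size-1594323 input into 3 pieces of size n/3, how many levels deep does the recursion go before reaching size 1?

For divide and conquer with division factor 3:

Problem sizes at each level:
Level 0: 1594323
Level 1: 531441
Level 2: 177147
Level 3: 59049
Level 4: 19683
Level 5: 6561
Level 6: 2187
Level 7: 729
Level 8: 243
Level 9: 81
Level 10: 27
Level 11: 9
Level 12: 3
Level 13: 1

The root is level 0 and the size-1 base case is level 13 (the tree spans levels 0 through 13, i.e. 14 levels counting the root), so the depth is the number of divisions: log_3(1594323) = 13

The recursion tree depth is log_3(1594323) = 13. At each level, the problem size is divided by 3, so it takes 13 divisions to reduce to a base case of size 1. The algorithm makes 3 recursive calls at each level.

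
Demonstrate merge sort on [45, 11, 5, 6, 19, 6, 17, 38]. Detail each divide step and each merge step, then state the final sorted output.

Merge sort trace:

Split: [45, 11, 5, 6, 19, 6, 17, 38] -> [45, 11, 5, 6] and [19, 6, 17, 38]
  Split: [45, 11, 5, 6] -> [45, 11] and [5, 6]
    Split: [45, 11] -> [45] and [11]
    Merge: [45] + [11] -> [11, 45]
    Split: [5, 6] -> [5] and [6]
    Merge: [5] + [6] -> [5, 6]
  Merge: [11, 45] + [5, 6] -> [5, 6, 11, 45]
  Split: [19, 6, 17, 38] -> [19, 6] and [17, 38]
    Split: [19, 6] -> [19] and [6]
    Merge: [19] + [6] -> [6, 19]
    Split: [17, 38] -> [17] and [38]
    Merge: [17] + [38] -> [17, 38]
  Merge: [6, 19] + [17, 38] -> [6, 17, 19, 38]
Merge: [5, 6, 11, 45] + [6, 17, 19, 38] -> [5, 6, 6, 11, 17, 19, 38, 45]

Final sorted array: [5, 6, 6, 11, 17, 19, 38, 45]

The merge sort proceeds by recursively splitting the array and merging sorted halves.
After all merges, the sorted array is [5, 6, 6, 11, 17, 19, 38, 45].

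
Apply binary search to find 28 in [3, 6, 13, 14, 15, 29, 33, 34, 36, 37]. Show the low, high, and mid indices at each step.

Binary search for 28 in [3, 6, 13, 14, 15, 29, 33, 34, 36, 37]:

lo=0, hi=9, mid=4, arr[mid]=15 -> 15 < 28, search right half
lo=5, hi=9, mid=7, arr[mid]=34 -> 34 > 28, search left half
lo=5, hi=6, mid=5, arr[mid]=29 -> 29 > 28, search left half
lo=5 > hi=4, target 28 not found

Binary search determines that 28 is not in the array after 3 comparisons. The search space was exhausted without finding the target.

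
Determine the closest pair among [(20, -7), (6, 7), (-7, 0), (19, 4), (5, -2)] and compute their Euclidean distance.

Computing all pairwise distances among 5 points:

d((20, -7), (6, 7)) = 19.799
d((20, -7), (-7, 0)) = 27.8927
d((20, -7), (19, 4)) = 11.0454
d((20, -7), (5, -2)) = 15.8114
d((6, 7), (-7, 0)) = 14.7648
d((6, 7), (19, 4)) = 13.3417
d((6, 7), (5, -2)) = 9.0554 <-- minimum
d((-7, 0), (19, 4)) = 26.3059
d((-7, 0), (5, -2)) = 12.1655
d((19, 4), (5, -2)) = 15.2315

Closest pair: (6, 7) and (5, -2) with distance 9.0554

The closest pair is (6, 7) and (5, -2) with Euclidean distance 9.0554. For 5 points, brute-force pairwise comparison is shown above. For large n, the divide-and-conquer algorithm (sort by x, recurse on halves, check the dividing strip) achieves O(n log n).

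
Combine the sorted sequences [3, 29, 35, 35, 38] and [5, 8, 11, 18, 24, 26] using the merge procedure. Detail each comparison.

Merging process:

Compare 3 vs 5: take 3 from left. Merged: [3]
Compare 29 vs 5: take 5 from right. Merged: [3, 5]
Compare 29 vs 8: take 8 from right. Merged: [3, 5, 8]
Compare 29 vs 11: take 11 from right. Merged: [3, 5, 8, 11]
Compare 29 vs 18: take 18 from right. Merged: [3, 5, 8, 11, 18]
Compare 29 vs 24: take 24 from right. Merged: [3, 5, 8, 11, 18, 24]
Compare 29 vs 26: take 26 from right. Merged: [3, 5, 8, 11, 18, 24, 26]
Append remaining from left: [29, 35, 35, 38]. Merged: [3, 5, 8, 11, 18, 24, 26, 29, 35, 35, 38]

Final merged array: [3, 5, 8, 11, 18, 24, 26, 29, 35, 35, 38]
Total comparisons: 7

The merged array is [3, 5, 8, 11, 18, 24, 26, 29, 35, 35, 38], requiring 7 comparisons. The merge step runs in O(n) time where n is the total number of elements.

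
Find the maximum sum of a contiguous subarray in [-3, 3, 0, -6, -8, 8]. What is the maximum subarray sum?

Using Kadane's algorithm on [-3, 3, 0, -6, -8, 8]:

Scanning through the array:
Position 1 (value 3): max_ending_here = 3, max_so_far = 3
Position 2 (value 0): max_ending_here = 3, max_so_far = 3
Position 3 (value -6): max_ending_here = -3, max_so_far = 3
Position 4 (value -8): max_ending_here = -8, max_so_far = 3
Position 5 (value 8): max_ending_here = 8, max_so_far = 8

Maximum subarray: [8]
Maximum sum: 8

The maximum subarray is [8] with sum 8. This subarray runs from index 5 to index 5.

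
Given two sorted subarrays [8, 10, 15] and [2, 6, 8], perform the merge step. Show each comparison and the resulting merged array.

Merging process:

Compare 8 vs 2: take 2 from right. Merged: [2]
Compare 8 vs 6: take 6 from right. Merged: [2, 6]
Compare 8 vs 8: take 8 from left. Merged: [2, 6, 8]
Compare 10 vs 8: take 8 from right. Merged: [2, 6, 8, 8]
Append remaining from left: [10, 15]. Merged: [2, 6, 8, 8, 10, 15]

Final merged array: [2, 6, 8, 8, 10, 15]
Total comparisons: 4

The merged array is [2, 6, 8, 8, 10, 15], requiring 4 comparisons. The merge step runs in O(n) time where n is the total number of elements.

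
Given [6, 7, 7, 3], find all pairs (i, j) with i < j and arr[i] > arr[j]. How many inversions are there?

Finding inversions in [6, 7, 7, 3]:

(0, 3): arr[0]=6 > arr[3]=3
(1, 3): arr[1]=7 > arr[3]=3
(2, 3): arr[2]=7 > arr[3]=3

Total inversions: 3

The array has 3 inversion(s): (0,3), (1,3), (2,3). Each pair (i,j) satisfies i < j and arr[i] > arr[j].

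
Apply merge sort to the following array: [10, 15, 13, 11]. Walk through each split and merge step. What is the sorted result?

Merge sort trace:

Split: [10, 15, 13, 11] -> [10, 15] and [13, 11]
  Split: [10, 15] -> [10] and [15]
  Merge: [10] + [15] -> [10, 15]
  Split: [13, 11] -> [13] and [11]
  Merge: [13] + [11] -> [11, 13]
Merge: [10, 15] + [11, 13] -> [10, 11, 13, 15]

Final sorted array: [10, 11, 13, 15]

The merge sort proceeds by recursively splitting the array and merging sorted halves.
After all merges, the sorted array is [10, 11, 13, 15].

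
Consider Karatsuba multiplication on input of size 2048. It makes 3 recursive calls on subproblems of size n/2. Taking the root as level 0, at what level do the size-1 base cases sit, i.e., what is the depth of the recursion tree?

For divide and conquer with division factor 2:

Problem sizes at each level:
Level 0: 2048
Level 1: 1024
Level 2: 512
Level 3: 256
Level 4: 128
Level 5: 64
Level 6: 32
Level 7: 16
Level 8: 8
Level 9: 4
Level 10: 2
Level 11: 1

The root is level 0 and the size-1 base case is level 11 (the tree spans levels 0 through 11, i.e. 12 levels counting the root), so the depth is the number of divisions: log_2(2048) = 11

The recursion tree depth is log_2(2048) = 11. At each level, the problem size is divided by 2, so it takes 11 divisions to reduce to a base case of size 1. The algorithm makes 3 recursive calls at each level.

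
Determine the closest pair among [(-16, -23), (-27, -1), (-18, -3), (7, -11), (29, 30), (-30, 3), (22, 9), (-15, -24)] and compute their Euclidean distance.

Computing all pairwise distances among 8 points:

d((-16, -23), (-27, -1)) = 24.5967
d((-16, -23), (-18, -3)) = 20.0998
d((-16, -23), (7, -11)) = 25.9422
d((-16, -23), (29, 30)) = 69.527
d((-16, -23), (-30, 3)) = 29.5296
d((-16, -23), (22, 9)) = 49.679
d((-16, -23), (-15, -24)) = 1.4142 <-- minimum
d((-27, -1), (-18, -3)) = 9.2195
d((-27, -1), (7, -11)) = 35.4401
d((-27, -1), (29, 30)) = 64.0078
d((-27, -1), (-30, 3)) = 5.0
d((-27, -1), (22, 9)) = 50.01
d((-27, -1), (-15, -24)) = 25.9422
d((-18, -3), (7, -11)) = 26.2488
d((-18, -3), (29, 30)) = 57.4282
d((-18, -3), (-30, 3)) = 13.4164
d((-18, -3), (22, 9)) = 41.7612
d((-18, -3), (-15, -24)) = 21.2132
d((7, -11), (29, 30)) = 46.5296
d((7, -11), (-30, 3)) = 39.5601
d((7, -11), (22, 9)) = 25.0
d((7, -11), (-15, -24)) = 25.5539
d((29, 30), (-30, 3)) = 64.8845
d((29, 30), (22, 9)) = 22.1359
d((29, 30), (-15, -24)) = 69.6563
d((-30, 3), (22, 9)) = 52.345
d((-30, 3), (-15, -24)) = 30.8869
d((22, 9), (-15, -24)) = 49.5782

Closest pair: (-16, -23) and (-15, -24) with distance 1.4142

The closest pair is (-16, -23) and (-15, -24) with Euclidean distance 1.4142. For 8 points, brute-force pairwise comparison is shown above. For large n, the divide-and-conquer algorithm (sort by x, recurse on halves, check the dividing strip) achieves O(n log n).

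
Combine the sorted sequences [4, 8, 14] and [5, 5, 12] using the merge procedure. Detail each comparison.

Merging process:

Compare 4 vs 5: take 4 from left. Merged: [4]
Compare 8 vs 5: take 5 from right. Merged: [4, 5]
Compare 8 vs 5: take 5 from right. Merged: [4, 5, 5]
Compare 8 vs 12: take 8 from left. Merged: [4, 5, 5, 8]
Compare 14 vs 12: take 12 from right. Merged: [4, 5, 5, 8, 12]
Append remaining from left: [14]. Merged: [4, 5, 5, 8, 12, 14]

Final merged array: [4, 5, 5, 8, 12, 14]
Total comparisons: 5

The merged array is [4, 5, 5, 8, 12, 14], requiring 5 comparisons. The merge step runs in O(n) time where n is the total number of elements.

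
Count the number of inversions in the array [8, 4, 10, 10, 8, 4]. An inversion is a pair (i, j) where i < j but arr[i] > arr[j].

Finding inversions in [8, 4, 10, 10, 8, 4]:

(0, 1): arr[0]=8 > arr[1]=4
(0, 5): arr[0]=8 > arr[5]=4
(2, 4): arr[2]=10 > arr[4]=8
(2, 5): arr[2]=10 > arr[5]=4
(3, 4): arr[3]=10 > arr[4]=8
(3, 5): arr[3]=10 > arr[5]=4
(4, 5): arr[4]=8 > arr[5]=4

Total inversions: 7

The array has 7 inversion(s): (0,1), (0,5), (2,4), (2,5), (3,4), (3,5), (4,5). Each pair (i,j) satisfies i < j and arr[i] > arr[j].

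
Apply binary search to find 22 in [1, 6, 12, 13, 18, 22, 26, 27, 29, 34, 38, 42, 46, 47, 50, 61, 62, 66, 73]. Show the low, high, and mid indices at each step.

Binary search for 22 in [1, 6, 12, 13, 18, 22, 26, 27, 29, 34, 38, 42, 46, 47, 50, 61, 62, 66, 73]:

lo=0, hi=18, mid=9, arr[mid]=34 -> 34 > 22, search left half
lo=0, hi=8, mid=4, arr[mid]=18 -> 18 < 22, search right half
lo=5, hi=8, mid=6, arr[mid]=26 -> 26 > 22, search left half
lo=5, hi=5, mid=5, arr[mid]=22 -> Found target at index 5!

Binary search finds 22 at index 5 after 4 comparisons. The search repeatedly halves the search space by comparing with the middle element.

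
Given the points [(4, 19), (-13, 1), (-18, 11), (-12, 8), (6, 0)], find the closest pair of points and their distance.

Computing all pairwise distances among 5 points:

d((4, 19), (-13, 1)) = 24.7588
d((4, 19), (-18, 11)) = 23.4094
d((4, 19), (-12, 8)) = 19.4165
d((4, 19), (6, 0)) = 19.105
d((-13, 1), (-18, 11)) = 11.1803
d((-13, 1), (-12, 8)) = 7.0711
d((-13, 1), (6, 0)) = 19.0263
d((-18, 11), (-12, 8)) = 6.7082 <-- minimum
d((-18, 11), (6, 0)) = 26.4008
d((-12, 8), (6, 0)) = 19.6977

Closest pair: (-18, 11) and (-12, 8) with distance 6.7082

The closest pair is (-18, 11) and (-12, 8) with Euclidean distance 6.7082. For 5 points, brute-force pairwise comparison is shown above. For large n, the divide-and-conquer algorithm (sort by x, recurse on halves, check the dividing strip) achieves O(n log n).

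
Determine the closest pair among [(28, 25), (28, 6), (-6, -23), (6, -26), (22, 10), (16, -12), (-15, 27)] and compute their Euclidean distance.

Computing all pairwise distances among 7 points:

d((28, 25), (28, 6)) = 19.0
d((28, 25), (-6, -23)) = 58.8218
d((28, 25), (6, -26)) = 55.5428
d((28, 25), (22, 10)) = 16.1555
d((28, 25), (16, -12)) = 38.8973
d((28, 25), (-15, 27)) = 43.0465
d((28, 6), (-6, -23)) = 44.6878
d((28, 6), (6, -26)) = 38.833
d((28, 6), (22, 10)) = 7.2111 <-- minimum
d((28, 6), (16, -12)) = 21.6333
d((28, 6), (-15, 27)) = 47.8539
d((-6, -23), (6, -26)) = 12.3693
d((-6, -23), (22, 10)) = 43.2782
d((-6, -23), (16, -12)) = 24.5967
d((-6, -23), (-15, 27)) = 50.8035
d((6, -26), (22, 10)) = 39.3954
d((6, -26), (16, -12)) = 17.2047
d((6, -26), (-15, 27)) = 57.0088
d((22, 10), (16, -12)) = 22.8035
d((22, 10), (-15, 27)) = 40.7185
d((16, -12), (-15, 27)) = 49.8197

Closest pair: (28, 6) and (22, 10) with distance 7.2111

The closest pair is (28, 6) and (22, 10) with Euclidean distance 7.2111. For 7 points, brute-force pairwise comparison is shown above. For large n, the divide-and-conquer algorithm (sort by x, recurse on halves, check the dividing strip) achieves O(n log n).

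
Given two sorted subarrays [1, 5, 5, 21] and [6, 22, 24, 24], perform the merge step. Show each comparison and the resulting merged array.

Merging process:

Compare 1 vs 6: take 1 from left. Merged: [1]
Compare 5 vs 6: take 5 from left. Merged: [1, 5]
Compare 5 vs 6: take 5 from left. Merged: [1, 5, 5]
Compare 21 vs 6: take 6 from right. Merged: [1, 5, 5, 6]
Compare 21 vs 22: take 21 from left. Merged: [1, 5, 5, 6, 21]
Append remaining from right: [22, 24, 24]. Merged: [1, 5, 5, 6, 21, 22, 24, 24]

Final merged array: [1, 5, 5, 6, 21, 22, 24, 24]
Total comparisons: 5

The merged array is [1, 5, 5, 6, 21, 22, 24, 24], requiring 5 comparisons. The merge step runs in O(n) time where n is the total number of elements.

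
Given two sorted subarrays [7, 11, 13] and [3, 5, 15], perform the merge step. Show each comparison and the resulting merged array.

Merging process:

Compare 7 vs 3: take 3 from right. Merged: [3]
Compare 7 vs 5: take 5 from right. Merged: [3, 5]
Compare 7 vs 15: take 7 from left. Merged: [3, 5, 7]
Compare 11 vs 15: take 11 from left. Merged: [3, 5, 7, 11]
Compare 13 vs 15: take 13 from left. Merged: [3, 5, 7, 11, 13]
Append remaining from right: [15]. Merged: [3, 5, 7, 11, 13, 15]

Final merged array: [3, 5, 7, 11, 13, 15]
Total comparisons: 5

The merged array is [3, 5, 7, 11, 13, 15], requiring 5 comparisons. The merge step runs in O(n) time where n is the total number of elements.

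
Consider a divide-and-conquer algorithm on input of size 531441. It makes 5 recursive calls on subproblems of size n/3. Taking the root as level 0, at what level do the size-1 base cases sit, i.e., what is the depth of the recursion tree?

For divide and conquer with division factor 3:

Problem sizes at each level:
Level 0: 531441
Level 1: 177147
Level 2: 59049
Level 3: 19683
Level 4: 6561
Level 5: 2187
Level 6: 729
Level 7: 243
Level 8: 81
Level 9: 27
Level 10: 9
Level 11: 3
Level 12: 1

The root is level 0 and the size-1 base case is level 12 (the tree spans levels 0 through 12, i.e. 13 levels counting the root), so the depth is the number of divisions: log_3(531441) = 12

The recursion tree depth is log_3(531441) = 12. At each level, the problem size is divided by 3, so it takes 12 divisions to reduce to a base case of size 1. The algorithm makes 5 recursive calls at each level.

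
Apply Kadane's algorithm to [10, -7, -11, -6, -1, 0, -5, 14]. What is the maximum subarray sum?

Using Kadane's algorithm on [10, -7, -11, -6, -1, 0, -5, 14]:

Scanning through the array:
Position 1 (value -7): max_ending_here = 3, max_so_far = 10
Position 2 (value -11): max_ending_here = -8, max_so_far = 10
Position 3 (value -6): max_ending_here = -6, max_so_far = 10
Position 4 (value -1): max_ending_here = -1, max_so_far = 10
Position 5 (value 0): max_ending_here = 0, max_so_far = 10
Position 6 (value -5): max_ending_here = -5, max_so_far = 10
Position 7 (value 14): max_ending_here = 14, max_so_far = 14

Maximum subarray: [14]
Maximum sum: 14

The maximum subarray is [14] with sum 14. This subarray runs from index 7 to index 7.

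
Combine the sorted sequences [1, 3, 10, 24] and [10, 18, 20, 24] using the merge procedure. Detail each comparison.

Merging process:

Compare 1 vs 10: take 1 from left. Merged: [1]
Compare 3 vs 10: take 3 from left. Merged: [1, 3]
Compare 10 vs 10: take 10 from left. Merged: [1, 3, 10]
Compare 24 vs 10: take 10 from right. Merged: [1, 3, 10, 10]
Compare 24 vs 18: take 18 from right. Merged: [1, 3, 10, 10, 18]
Compare 24 vs 20: take 20 from right. Merged: [1, 3, 10, 10, 18, 20]
Compare 24 vs 24: take 24 from left. Merged: [1, 3, 10, 10, 18, 20, 24]
Append remaining from right: [24]. Merged: [1, 3, 10, 10, 18, 20, 24, 24]

Final merged array: [1, 3, 10, 10, 18, 20, 24, 24]
Total comparisons: 7

The merged array is [1, 3, 10, 10, 18, 20, 24, 24], requiring 7 comparisons. The merge step runs in O(n) time where n is the total number of elements.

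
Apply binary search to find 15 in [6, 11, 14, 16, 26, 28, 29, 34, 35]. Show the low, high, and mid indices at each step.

Binary search for 15 in [6, 11, 14, 16, 26, 28, 29, 34, 35]:

lo=0, hi=8, mid=4, arr[mid]=26 -> 26 > 15, search left half
lo=0, hi=3, mid=1, arr[mid]=11 -> 11 < 15, search right half
lo=2, hi=3, mid=2, arr[mid]=14 -> 14 < 15, search right half
lo=3, hi=3, mid=3, arr[mid]=16 -> 16 > 15, search left half
lo=3 > hi=2, target 15 not found

Binary search determines that 15 is not in the array after 4 comparisons. The search space was exhausted without finding the target.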